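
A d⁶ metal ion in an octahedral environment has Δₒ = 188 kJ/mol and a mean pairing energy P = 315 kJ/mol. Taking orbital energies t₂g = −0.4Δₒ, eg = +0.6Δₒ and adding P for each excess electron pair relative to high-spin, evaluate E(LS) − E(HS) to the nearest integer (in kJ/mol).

254

In the high-spin limit (t₂g⁴ eg²) the orbital term is -0.4Δₒ = -75 kJ/mol, with no excess pairing.
Low-spin: t₂g⁶ eg⁰, orbital CFSE = -2.4Δₒ = -451 kJ/mol; plus 2 excess pairs × P = +630 kJ/mol; total 179 kJ/mol.
E(LS) − E(HS) = 179 − (-75) = 254 kJ/mol.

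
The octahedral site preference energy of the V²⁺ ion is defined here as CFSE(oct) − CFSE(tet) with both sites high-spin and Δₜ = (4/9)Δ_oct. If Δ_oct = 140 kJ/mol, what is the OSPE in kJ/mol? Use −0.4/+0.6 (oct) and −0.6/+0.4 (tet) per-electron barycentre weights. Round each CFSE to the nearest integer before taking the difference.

V sits in group 5; removing 2 electrons leaves V²⁺ with 5 − 2 = 3 d electrons.
Octahedral (high-spin): t₂g³ eg⁰, CFSE = 3(−0.4) + 0(+0.6) = -1.2Δ_oct = -1.2 × 140 = -168 kJ/mol.
Tetrahedral: e² t₂¹, CFSE = 2(−0.6) + 1(+0.4) = -0.8Δₜ = -0.8 × (4/9) × 140 = -50 kJ/mol.
OSPE = -168 − (-50) = -118 kJ/mol.

-118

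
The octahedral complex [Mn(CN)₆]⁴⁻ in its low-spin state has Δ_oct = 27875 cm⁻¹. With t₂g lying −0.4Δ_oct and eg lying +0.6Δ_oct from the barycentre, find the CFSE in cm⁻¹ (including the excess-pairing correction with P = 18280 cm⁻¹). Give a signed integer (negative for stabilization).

Each CN⁻ contributes -1; 6 × (-1) = -6. With overall charge -4, Mn is in the +2 oxidation state.
Mn is in group 7, so Mn²⁺ is d⁵ (7 − 2 = 5).
Configuration: t₂g⁵ eg⁰.
The orbital stabilization is -2.0Δ_oct = -2.0 × 27875 = -55750 cm⁻¹.
Pairing penalty: 2 pairs vs 0 in the high-spin reference → 2 extra × P = 36560 cm⁻¹.
Net CFSE = -55750 + 36560 = -19190 cm⁻¹.

-19190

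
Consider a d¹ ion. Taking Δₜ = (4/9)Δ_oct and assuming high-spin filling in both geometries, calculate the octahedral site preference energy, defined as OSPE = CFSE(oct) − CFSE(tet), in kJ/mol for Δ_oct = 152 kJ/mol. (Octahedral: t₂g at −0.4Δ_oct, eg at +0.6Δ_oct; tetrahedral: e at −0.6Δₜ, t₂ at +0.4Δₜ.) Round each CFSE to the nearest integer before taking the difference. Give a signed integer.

-20

Octahedral (high-spin): t2g^1 e_g^0, CFSE = 1(−0.4) + 0(+0.6) = -0.4Δ_oct = -0.4 × 152 = -61 kJ/mol.
Tetrahedral e^1 t2^0 gives -0.6Δₜ = -0.6 × (4/9) × 152 = -41 kJ/mol.
OSPE = CFSE(oct) − CFSE(tet) = -61 − (-41) = -20 kJ/mol.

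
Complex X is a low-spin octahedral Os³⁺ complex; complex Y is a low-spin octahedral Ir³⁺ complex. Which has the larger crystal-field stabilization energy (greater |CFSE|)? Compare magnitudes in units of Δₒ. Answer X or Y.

X: Os sits in group 8; removing 3 electrons leaves Os³⁺ with 8 − 3 = 5 d electrons; t2g^5 e_g^0, CFSE = -2.0Δₒ.
Y: Ir³⁺: group 9, so d-count = 9 − 3 = 6; t2g^6 e_g^0, CFSE = -2.4Δₒ.
So Y has the larger |CFSE|.

Y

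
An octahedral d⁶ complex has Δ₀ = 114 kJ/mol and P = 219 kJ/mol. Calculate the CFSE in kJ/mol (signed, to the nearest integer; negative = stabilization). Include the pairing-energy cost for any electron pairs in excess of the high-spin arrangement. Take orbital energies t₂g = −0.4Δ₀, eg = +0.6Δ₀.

-46

Since Δ₀ = 114 kJ/mol < P = 219 kJ/mol, the complex adopts the high-spin configuration.
Configuration: t₂g⁴ eg².
Orbital CFSE = -0.4Δ₀ = -0.4 × 114 = -46 kJ/mol.
High-spin has no excess pairs, so no pairing correction applies.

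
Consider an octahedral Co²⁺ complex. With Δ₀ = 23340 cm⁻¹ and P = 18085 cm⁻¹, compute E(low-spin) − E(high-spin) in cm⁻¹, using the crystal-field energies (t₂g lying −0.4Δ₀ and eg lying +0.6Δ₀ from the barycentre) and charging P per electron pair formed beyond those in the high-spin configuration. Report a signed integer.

Co is in group 9, so Co²⁺ is d⁷ (9 − 2 = 7).
In the high-spin limit (t₂g⁵ eg²) the orbital term is -0.8Δ₀ = -18672 cm⁻¹, with no excess pairing.
For low-spin the configuration is t₂g⁶ eg¹: orbital energy -1.8 × 23340 = -42012 cm⁻¹, and 1 additional pair relative to high-spin adds 18085 cm⁻¹, giving -23927 cm⁻¹.
Thus E(LS) − E(HS) = -5255 cm⁻¹.

-5255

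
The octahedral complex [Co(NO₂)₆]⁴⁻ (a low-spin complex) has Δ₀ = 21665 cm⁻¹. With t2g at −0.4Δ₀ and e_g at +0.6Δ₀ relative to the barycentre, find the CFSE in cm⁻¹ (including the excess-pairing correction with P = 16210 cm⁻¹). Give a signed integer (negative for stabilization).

Each NO₂⁻ contributes -1; 6 × (-1) = -6. With overall charge -4, Co is in the +2 oxidation state.
Group 9 minus oxidation state +2 gives a d⁷ configuration for Co²⁺.
The d⁷ electrons fill as t2g^6 e_g^1.
The orbital stabilization is -1.8Δ₀ = -1.8 × 21665 = -38997 cm⁻¹.
Pairing penalty: 3 pairs vs 2 in the high-spin reference → 1 extra × P = 16210 cm⁻¹.
Net CFSE = -38997 + 16210 = -22787 cm⁻¹.

-22787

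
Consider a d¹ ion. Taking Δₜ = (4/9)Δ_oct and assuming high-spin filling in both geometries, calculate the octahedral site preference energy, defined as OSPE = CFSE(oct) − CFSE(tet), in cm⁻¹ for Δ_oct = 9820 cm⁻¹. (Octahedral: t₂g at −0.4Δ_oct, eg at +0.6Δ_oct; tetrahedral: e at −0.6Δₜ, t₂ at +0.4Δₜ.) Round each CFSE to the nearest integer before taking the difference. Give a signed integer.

Octahedral high-spin t₂g¹ eg⁰: CFSE = -0.4 × 9820 = -3928 cm⁻¹.
Tetrahedral e¹ t₂⁰ gives -0.6Δₜ = -0.6 × (4/9) × 9820 = -2619 cm⁻¹.
OSPE = -3928 − (-2619) = -1309 cm⁻¹.

-1309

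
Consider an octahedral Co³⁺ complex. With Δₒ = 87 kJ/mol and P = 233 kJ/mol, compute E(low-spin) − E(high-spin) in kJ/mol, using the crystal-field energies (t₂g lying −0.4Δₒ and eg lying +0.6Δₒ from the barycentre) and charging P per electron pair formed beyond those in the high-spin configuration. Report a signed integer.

Co³⁺: group 9, so d-count = 9 − 3 = 6.
High-spin: t₂g⁴ eg², CFSE = -0.4Δₒ = -35 kJ/mol.
Low-spin t₂g⁶ eg⁰ gives -2.4Δₒ = -209 kJ/mol, but forming 2 extra pairs costs 2P = 466 kJ/mol, so E(LS) = -209 + 466 = 257 kJ/mol.
E(LS) − E(HS) = 257 − (-35) = 292 kJ/mol.

292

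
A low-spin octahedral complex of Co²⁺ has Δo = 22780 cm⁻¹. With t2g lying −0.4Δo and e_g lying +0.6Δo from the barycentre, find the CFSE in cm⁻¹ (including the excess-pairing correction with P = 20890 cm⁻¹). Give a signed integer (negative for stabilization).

-20114

Group 9 minus oxidation state +2 gives a d⁷ configuration for Co²⁺.
Configuration: t2g^6 e_g^1.
The orbital stabilization is -1.8Δo = -1.8 × 22780 = -41004 cm⁻¹.
Relative to high-spin t2g^5 e_g^2 (2 paired), the low-spin configuration has 1 additional pair, contributing +1 × 20890 = +20890 cm⁻¹.
Overall CFSE = -41004 + 20890 = -20114 cm⁻¹.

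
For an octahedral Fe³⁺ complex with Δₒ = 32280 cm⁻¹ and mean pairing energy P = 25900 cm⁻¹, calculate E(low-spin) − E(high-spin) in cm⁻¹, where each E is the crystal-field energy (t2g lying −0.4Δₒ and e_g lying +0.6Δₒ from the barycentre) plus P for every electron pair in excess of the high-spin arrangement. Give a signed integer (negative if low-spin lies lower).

-12760

Fe³⁺: group 8, so d-count = 8 − 3 = 5.
High-spin: t2g^3 e_g^2, CFSE = 0.0Δₒ = 0 cm⁻¹.
For low-spin the configuration is t2g^5 e_g^0: orbital energy -2.0 × 32280 = -64560 cm⁻¹, and 2 additional pairs relative to high-spin add 51800 cm⁻¹, giving -12760 cm⁻¹.
The difference is -12760 − (0) = -12760 cm⁻¹, so low-spin lies lower.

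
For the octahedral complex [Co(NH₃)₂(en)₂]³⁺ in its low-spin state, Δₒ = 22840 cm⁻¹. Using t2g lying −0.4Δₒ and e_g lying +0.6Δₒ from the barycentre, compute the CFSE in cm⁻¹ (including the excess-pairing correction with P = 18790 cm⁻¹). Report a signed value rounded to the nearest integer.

-17236

Ligand charges: 2×(+0) from NH₃ and 2×(+0) from en sum to +0; with overall charge +3, Co is +3.
Co³⁺: group 9, so d-count = 9 − 3 = 6.
Configuration: t2g^6 e_g^0.
CFSE(orbital) = 6×(-0.4Δₒ) + 0×(0.6Δₒ) = -2.4Δₒ; with Δₒ = 22840 cm⁻¹ that is -54816 cm⁻¹.
Relative to high-spin t2g^4 e_g^2 (1 paired), the low-spin configuration has 2 additional pairs, contributing +2 × 18790 = +37580 cm⁻¹.
Net CFSE = -54816 + 37580 = -17236 cm⁻¹.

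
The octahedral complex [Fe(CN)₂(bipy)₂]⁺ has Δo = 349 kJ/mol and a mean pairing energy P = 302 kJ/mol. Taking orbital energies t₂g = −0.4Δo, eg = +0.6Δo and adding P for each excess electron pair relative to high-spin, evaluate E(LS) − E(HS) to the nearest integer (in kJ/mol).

Ligand charges: 2×(-1) from CN⁻ and 2×(+0) from bipy sum to -2; with overall charge +1, Fe is +3.
Fe sits in group 8; removing 3 electrons leaves Fe³⁺ with 8 − 3 = 5 d electrons.
In the high-spin limit (t₂g³ eg²) the orbital term is 0.0Δo = 0 kJ/mol, with no excess pairing.
Low-spin: t₂g⁵ eg⁰, orbital CFSE = -2.0Δo = -698 kJ/mol; plus 2 excess pairs × P = +604 kJ/mol; total -94 kJ/mol.
The difference is -94 − (0) = -94 kJ/mol, so low-spin lies lower.

-94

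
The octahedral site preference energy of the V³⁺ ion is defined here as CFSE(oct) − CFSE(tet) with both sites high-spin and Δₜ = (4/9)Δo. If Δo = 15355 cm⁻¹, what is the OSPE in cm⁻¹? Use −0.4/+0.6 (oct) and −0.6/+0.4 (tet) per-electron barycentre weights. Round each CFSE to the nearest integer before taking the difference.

-4095

V³⁺: group 5, so d-count = 5 − 3 = 2.
Octahedral high-spin t₂g² eg⁰: CFSE = -0.8 × 15355 = -12284 cm⁻¹.
Tetrahedral: e² t₂⁰, CFSE = 2(−0.6) + 0(+0.4) = -1.2Δₜ = -1.2 × (4/9) × 15355 = -8189 cm⁻¹.
OSPE = -12284 − (-8189) = -4095 cm⁻¹.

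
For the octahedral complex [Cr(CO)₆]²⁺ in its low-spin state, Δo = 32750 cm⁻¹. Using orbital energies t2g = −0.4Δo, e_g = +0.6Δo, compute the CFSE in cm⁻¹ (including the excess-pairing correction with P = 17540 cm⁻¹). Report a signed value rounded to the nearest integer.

-34860

CO is neutral, so the +2 overall charge sits on Cr: oxidation state +2.
Cr is in group 6, so Cr²⁺ is d⁴ (6 − 2 = 4).
Configuration: t2g^4 e_g^0.
The orbital stabilization is -1.6Δo = -1.6 × 32750 = -52400 cm⁻¹.
High-spin d⁴ would be t2g^3 e_g^1 with 0 pairs; low-spin has 1, so 1 excess pair costs +1P = +17540 cm⁻¹.
Net CFSE = -52400 + 17540 = -34860 cm⁻¹.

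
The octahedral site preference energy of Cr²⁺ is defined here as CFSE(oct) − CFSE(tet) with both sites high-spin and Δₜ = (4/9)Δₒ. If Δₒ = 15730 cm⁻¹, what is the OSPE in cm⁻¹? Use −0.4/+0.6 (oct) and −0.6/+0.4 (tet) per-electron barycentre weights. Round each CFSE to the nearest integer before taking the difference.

Cr²⁺: group 6, so d-count = 6 − 2 = 4.
Octahedral high-spin t2g^3 e_g^1: CFSE = -0.6 × 15730 = -9438 cm⁻¹.
Tetrahedral e^2 t2^2 gives -0.4Δₜ = -0.4 × (4/9) × 15730 = -2796 cm⁻¹.
Subtracting, OSPE = -9438 − (-2796) = -6642 cm⁻¹.

-6642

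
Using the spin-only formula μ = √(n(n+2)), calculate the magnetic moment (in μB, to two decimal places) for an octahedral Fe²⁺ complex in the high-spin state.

4.90 μB

Fe is in group 8, so Fe²⁺ is d⁶ (8 − 2 = 6).
Configuration: t2g^4 e_g^2 → 4 unpaired electrons.
μ(spin-only) = √[4(4+2)] = √24 ≈ 4.90 μB.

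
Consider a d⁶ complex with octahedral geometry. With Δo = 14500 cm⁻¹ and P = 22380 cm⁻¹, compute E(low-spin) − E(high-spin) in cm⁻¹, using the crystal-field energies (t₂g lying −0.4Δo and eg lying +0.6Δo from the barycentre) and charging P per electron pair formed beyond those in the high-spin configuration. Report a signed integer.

High-spin d⁶ fills as t₂g⁴ eg² with CFSE 4(−0.4) + 2(+0.6) = -0.4Δo = -5800 cm⁻¹.
For low-spin the configuration is t₂g⁶ eg⁰: orbital energy -2.4 × 14500 = -34800 cm⁻¹, and 2 additional pairs relative to high-spin add 44760 cm⁻¹, giving 9960 cm⁻¹.
The difference is 9960 − (-5800) = 15760 cm⁻¹, so high-spin lies lower.

15760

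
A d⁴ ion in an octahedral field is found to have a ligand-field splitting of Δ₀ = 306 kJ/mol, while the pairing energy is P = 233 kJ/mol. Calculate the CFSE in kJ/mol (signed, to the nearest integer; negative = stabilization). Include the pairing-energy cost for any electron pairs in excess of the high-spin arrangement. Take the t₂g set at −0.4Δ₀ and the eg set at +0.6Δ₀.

With Δ₀ > P the complex is low-spin.
Configuration: t₂g⁴ eg⁰.
Orbital CFSE = -1.6Δ₀ = -1.6 × 306 = -490 kJ/mol.
Excess pairs vs high-spin: 1 − 0 = 1; pairing cost = +233 kJ/mol.
Net CFSE = -490 + 233 = -257 kJ/mol.

-257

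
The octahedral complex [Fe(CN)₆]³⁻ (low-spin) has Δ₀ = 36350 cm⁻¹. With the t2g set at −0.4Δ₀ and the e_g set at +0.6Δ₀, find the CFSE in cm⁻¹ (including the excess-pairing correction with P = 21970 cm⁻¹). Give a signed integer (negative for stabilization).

Each CN⁻ contributes -1; 6 × (-1) = -6. With overall charge -3, Fe is in the +3 oxidation state.
Group 8 minus oxidation state +3 gives a d⁵ configuration for Fe³⁺.
Electron filling gives t2g^5 e_g^0.
CFSE(orbital) = 5×(-0.4Δ₀) + 0×(0.6Δ₀) = -2.0Δ₀; with Δ₀ = 36350 cm⁻¹ that is -72700 cm⁻¹.
High-spin d⁵ would be t2g^3 e_g^2 with 0 pairs; low-spin has 2, so 2 excess pairs cost +2P = +43940 cm⁻¹.
Net CFSE = -72700 + 43940 = -28760 cm⁻¹.

-28760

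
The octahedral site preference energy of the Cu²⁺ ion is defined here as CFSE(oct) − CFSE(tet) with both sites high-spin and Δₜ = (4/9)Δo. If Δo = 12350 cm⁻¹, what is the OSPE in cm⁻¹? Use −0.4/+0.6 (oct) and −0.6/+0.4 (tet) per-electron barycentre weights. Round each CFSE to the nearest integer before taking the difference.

Cu²⁺: group 11, so d-count = 11 − 2 = 9.
In an octahedral site d⁹ (HS) is t₂g⁶ eg³, giving CFSE(oct) = -0.6Δo = -7410 cm⁻¹.
Tetrahedral e⁴ t₂⁵ gives -0.4Δₜ = -0.4 × (4/9) × 12350 = -2196 cm⁻¹.
OSPE = -7410 − (-2196) = -5214 cm⁻¹.

-5214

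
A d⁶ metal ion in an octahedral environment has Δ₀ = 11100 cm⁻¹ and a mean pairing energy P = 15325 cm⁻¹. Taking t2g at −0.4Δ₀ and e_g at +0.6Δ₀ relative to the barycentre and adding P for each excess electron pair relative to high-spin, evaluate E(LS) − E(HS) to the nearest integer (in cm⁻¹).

8450

In the high-spin limit (t2g^4 e_g^2) the orbital term is -0.4Δ₀ = -4440 cm⁻¹, with no excess pairing.
For low-spin the configuration is t2g^6 e_g^0: orbital energy -2.4 × 11100 = -26640 cm⁻¹, and 2 additional pairs relative to high-spin add 30650 cm⁻¹, giving 4010 cm⁻¹.
The difference is 4010 − (-4440) = 8450 cm⁻¹, so high-spin lies lower.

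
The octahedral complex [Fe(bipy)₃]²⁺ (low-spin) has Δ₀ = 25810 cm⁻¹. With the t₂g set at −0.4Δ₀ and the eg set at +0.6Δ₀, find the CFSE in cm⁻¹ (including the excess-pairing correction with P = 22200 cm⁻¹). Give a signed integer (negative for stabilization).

-17544

bipy is neutral, so the +2 overall charge sits on Fe: oxidation state +2.
Fe sits in group 8; removing 2 electrons leaves Fe²⁺ with 8 − 2 = 6 d electrons.
Electron filling gives t₂g⁶ eg⁰.
The orbital stabilization is -2.4Δ₀ = -2.4 × 25810 = -61944 cm⁻¹.
Relative to high-spin t₂g⁴ eg² (1 paired), the low-spin configuration has 2 additional pairs, contributing +2 × 22200 = +44400 cm⁻¹.
Combining: -61944 + 44400 = -17544 cm⁻¹.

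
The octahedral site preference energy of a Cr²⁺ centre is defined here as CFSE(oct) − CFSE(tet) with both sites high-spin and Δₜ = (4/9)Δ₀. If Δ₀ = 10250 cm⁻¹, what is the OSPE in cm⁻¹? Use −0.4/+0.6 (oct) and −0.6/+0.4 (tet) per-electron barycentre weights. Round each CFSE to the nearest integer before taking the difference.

-4328

Cr²⁺: group 6, so d-count = 6 − 2 = 4.
Octahedral (high-spin): t2g^3 e_g^1, CFSE = 3(−0.4) + 1(+0.6) = -0.6Δ₀ = -0.6 × 10250 = -6150 cm⁻¹.
Tetrahedral e^2 t2^2 gives -0.4Δₜ = -0.4 × (4/9) × 10250 = -1822 cm⁻¹.
Subtracting, OSPE = -6150 − (-1822) = -4328 cm⁻¹.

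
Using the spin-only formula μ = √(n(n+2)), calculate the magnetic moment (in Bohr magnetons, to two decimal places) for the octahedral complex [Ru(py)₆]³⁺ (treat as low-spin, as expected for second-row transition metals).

1.73 Bohr magnetons

py is neutral, so the +3 overall charge sits on Ru: oxidation state +3.
Ru sits in group 8; removing 3 electrons leaves Ru³⁺ with 8 − 3 = 5 d electrons.
Configuration: t2g^5 e_g^0 → 1 unpaired electron.
μ(spin-only) = √[1(1+2)] = √3 ≈ 1.73 Bohr magnetons.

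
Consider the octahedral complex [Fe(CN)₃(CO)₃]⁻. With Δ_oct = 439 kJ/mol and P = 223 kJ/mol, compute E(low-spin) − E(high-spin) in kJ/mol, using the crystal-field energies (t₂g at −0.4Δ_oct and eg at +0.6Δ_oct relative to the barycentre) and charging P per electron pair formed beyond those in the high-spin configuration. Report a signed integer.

-432

Ligand charges: 3×(-1) from CN⁻ and 3×(+0) from CO sum to -3; with overall charge -1, Fe is +2.
Fe²⁺: group 8, so d-count = 8 − 2 = 6.
High-spin d⁶ fills as t₂g⁴ eg² with CFSE 4(−0.4) + 2(+0.6) = -0.4Δ_oct = -176 kJ/mol.
Low-spin t₂g⁶ eg⁰ gives -2.4Δ_oct = -1054 kJ/mol, but forming 2 extra pairs costs 2P = 446 kJ/mol, so E(LS) = -1054 + 446 = -608 kJ/mol.
The difference is -608 − (-176) = -432 kJ/mol, so low-spin lies lower.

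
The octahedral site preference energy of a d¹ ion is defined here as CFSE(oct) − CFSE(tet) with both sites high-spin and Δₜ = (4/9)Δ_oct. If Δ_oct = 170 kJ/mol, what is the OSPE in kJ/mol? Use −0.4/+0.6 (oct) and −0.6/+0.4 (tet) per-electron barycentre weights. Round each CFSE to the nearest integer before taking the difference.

Octahedral (high-spin): t2g^1 e_g^0, CFSE = 1(−0.4) + 0(+0.6) = -0.4Δ_oct = -0.4 × 170 = -68 kJ/mol.
In a tetrahedral site the filling is e^1 t2^0: CFSE(tet) = -0.6Δₜ = -0.6 × (4/9)(170) = -45 kJ/mol.
OSPE = CFSE(oct) − CFSE(tet) = -68 − (-45) = -23 kJ/mol.

-23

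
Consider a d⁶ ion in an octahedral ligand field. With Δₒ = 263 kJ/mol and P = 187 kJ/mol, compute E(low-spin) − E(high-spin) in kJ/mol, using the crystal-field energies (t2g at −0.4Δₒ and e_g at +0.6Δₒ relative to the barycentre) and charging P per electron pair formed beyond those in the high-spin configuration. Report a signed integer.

-152

High-spin d⁶ fills as t2g^4 e_g^2 with CFSE 4(−0.4) + 2(+0.6) = -0.4Δₒ = -105 kJ/mol.
For low-spin the configuration is t2g^6 e_g^0: orbital energy -2.4 × 263 = -631 kJ/mol, and 2 additional pairs relative to high-spin add 374 kJ/mol, giving -257 kJ/mol.
The difference is -257 − (-105) = -152 kJ/mol, so low-spin lies lower.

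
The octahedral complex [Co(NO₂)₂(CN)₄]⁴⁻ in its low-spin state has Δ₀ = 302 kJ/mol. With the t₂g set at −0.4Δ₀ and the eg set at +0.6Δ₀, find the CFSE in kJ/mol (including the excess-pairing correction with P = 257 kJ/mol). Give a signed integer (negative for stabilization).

Ligand charges: 2×(-1) from NO₂⁻ and 4×(-1) from CN⁻ sum to -6; with overall charge -4, Co is +2.
Group 9 minus oxidation state +2 gives a d⁷ configuration for Co²⁺.
Electron filling gives t₂g⁶ eg¹.
CFSE(orbital) = 6×(-0.4Δ₀) + 1×(0.6Δ₀) = -1.8Δ₀; with Δ₀ = 302 kJ/mol that is -544 kJ/mol.
High-spin d⁷ would be t₂g⁵ eg² with 2 pairs; low-spin has 3, so 1 excess pair costs +1P = +257 kJ/mol.
Net CFSE = -544 + 257 = -287 kJ/mol.

-287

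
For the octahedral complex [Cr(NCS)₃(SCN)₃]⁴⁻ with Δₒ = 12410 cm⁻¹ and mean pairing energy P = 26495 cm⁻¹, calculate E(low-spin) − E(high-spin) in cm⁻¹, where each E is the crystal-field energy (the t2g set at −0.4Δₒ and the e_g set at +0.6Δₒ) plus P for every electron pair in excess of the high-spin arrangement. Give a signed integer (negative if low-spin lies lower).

Ligand charges: 3×(-1) from NCS⁻ and 3×(-1) from SCN⁻ sum to -6; with overall charge -4, Cr is +2.
Cr is in group 6, so Cr²⁺ is d⁴ (6 − 2 = 4).
In the high-spin limit (t2g^3 e_g^1) the orbital term is -0.6Δₒ = -7446 cm⁻¹, with no excess pairing.
Low-spin: t2g^4 e_g^0, orbital CFSE = -1.6Δₒ = -19856 cm⁻¹; plus 1 excess pair × P = +26495 cm⁻¹; total 6639 cm⁻¹.
E(LS) − E(HS) = 6639 − (-7446) = 14085 cm⁻¹.

14085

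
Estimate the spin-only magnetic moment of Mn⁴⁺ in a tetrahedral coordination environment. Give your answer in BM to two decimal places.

Mn is in group 7, so Mn⁴⁺ is d³ (7 − 4 = 3).
Tetrahedral fields are weak (Δₜ ≈ 4/9 Δₒ), so electrons fill high-spin.
Configuration: e² t₂¹ → 3 unpaired electrons.
μ(spin-only) = √[3(3+2)] = √15 ≈ 3.87 BM.

3.87 BM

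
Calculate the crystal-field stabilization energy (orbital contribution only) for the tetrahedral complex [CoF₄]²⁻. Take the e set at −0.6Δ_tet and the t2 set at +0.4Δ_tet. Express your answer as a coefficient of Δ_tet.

-1.2 Δ_tet

Each F⁻ contributes -1; 4 × (-1) = -4. With overall charge -2, Co is in the +2 oxidation state.
Co is in group 9, so Co²⁺ is d⁷ (9 − 2 = 7).
With tetrahedral geometry the complex is necessarily high-spin.
Configuration: e^4 t2^3.
CFSE = 4(-0.6Δ_tet) + 3(0.4Δ_tet) = -2.4Δ_tet + 1.2Δ_tet = -1.2Δ_tet.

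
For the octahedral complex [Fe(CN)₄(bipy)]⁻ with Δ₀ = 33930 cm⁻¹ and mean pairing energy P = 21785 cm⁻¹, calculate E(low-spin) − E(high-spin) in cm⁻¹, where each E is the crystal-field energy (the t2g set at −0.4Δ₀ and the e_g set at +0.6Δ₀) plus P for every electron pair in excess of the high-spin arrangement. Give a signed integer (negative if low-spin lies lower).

-24290

Ligand charges: 4×(-1) from CN⁻ and 1×(+0) from bipy sum to -4; with overall charge -1, Fe is +3.
Group 8 minus oxidation state +3 gives a d⁵ configuration for Fe³⁺.
In the high-spin limit (t2g^3 e_g^2) the orbital term is 0.0Δ₀ = 0 cm⁻¹, with no excess pairing.
For low-spin the configuration is t2g^5 e_g^0: orbital energy -2.0 × 33930 = -67860 cm⁻¹, and 2 additional pairs relative to high-spin add 43570 cm⁻¹, giving -24290 cm⁻¹.
E(LS) − E(HS) = -24290 − (0) = -24290 cm⁻¹.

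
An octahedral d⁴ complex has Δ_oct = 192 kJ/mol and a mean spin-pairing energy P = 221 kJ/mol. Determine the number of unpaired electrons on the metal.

With Δ_oct < P the complex is high-spin.
That gives t₂g³ eg¹.
Unpaired electrons: 4.

4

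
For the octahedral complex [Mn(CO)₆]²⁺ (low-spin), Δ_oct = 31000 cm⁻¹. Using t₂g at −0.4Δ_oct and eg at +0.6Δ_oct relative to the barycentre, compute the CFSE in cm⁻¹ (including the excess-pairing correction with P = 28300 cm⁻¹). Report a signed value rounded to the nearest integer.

-5400

CO is neutral, so the +2 overall charge sits on Mn: oxidation state +2.
Group 7 minus oxidation state +2 gives a d⁵ configuration for Mn²⁺.
Electron filling gives t₂g⁵ eg⁰.
The orbital stabilization is -2.0Δ_oct = -2.0 × 31000 = -62000 cm⁻¹.
High-spin d⁵ would be t₂g³ eg² with 0 pairs; low-spin has 2, so 2 excess pairs cost +2P = +56600 cm⁻¹.
Net CFSE = -62000 + 56600 = -5400 cm⁻¹.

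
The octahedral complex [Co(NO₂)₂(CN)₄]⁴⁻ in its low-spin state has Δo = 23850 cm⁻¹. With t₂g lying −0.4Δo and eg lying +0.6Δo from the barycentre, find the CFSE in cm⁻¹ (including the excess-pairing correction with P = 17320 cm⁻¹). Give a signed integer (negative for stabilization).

Ligand charges: 2×(-1) from NO₂⁻ and 4×(-1) from CN⁻ sum to -6; with overall charge -4, Co is +2.
Co is in group 9, so Co²⁺ is d⁷ (9 − 2 = 7).
Electron filling gives t₂g⁶ eg¹.
The orbital stabilization is -1.8Δo = -1.8 × 23850 = -42930 cm⁻¹.
High-spin d⁷ would be t₂g⁵ eg² with 2 pairs; low-spin has 3, so 1 excess pair costs +1P = +17320 cm⁻¹.
Combining: -42930 + 17320 = -25610 cm⁻¹.

-25610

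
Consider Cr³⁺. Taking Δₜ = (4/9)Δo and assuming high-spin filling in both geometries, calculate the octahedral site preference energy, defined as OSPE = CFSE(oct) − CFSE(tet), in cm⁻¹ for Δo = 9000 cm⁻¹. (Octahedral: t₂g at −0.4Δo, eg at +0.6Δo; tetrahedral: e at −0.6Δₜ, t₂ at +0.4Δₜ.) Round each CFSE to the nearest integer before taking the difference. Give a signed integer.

-7600

Cr sits in group 6; removing 3 electrons leaves Cr³⁺ with 6 − 3 = 3 d electrons.
Octahedral (high-spin): t2g^3 e_g^0, CFSE = 3(−0.4) + 0(+0.6) = -1.2Δo = -1.2 × 9000 = -10800 cm⁻¹.
Tetrahedral: e^2 t2^1, CFSE = 2(−0.6) + 1(+0.4) = -0.8Δₜ = -0.8 × (4/9) × 9000 = -3200 cm⁻¹.
OSPE = CFSE(oct) − CFSE(tet) = -10800 − (-3200) = -7600 cm⁻¹.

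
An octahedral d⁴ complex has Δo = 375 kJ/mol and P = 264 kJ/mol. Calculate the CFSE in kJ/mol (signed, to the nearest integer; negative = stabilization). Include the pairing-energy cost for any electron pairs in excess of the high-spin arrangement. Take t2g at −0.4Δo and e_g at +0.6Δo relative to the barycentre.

-336

With Δo > P the complex is low-spin.
Configuration: t2g^4 e_g^0.
Orbital CFSE = -1.6Δo = -1.6 × 375 = -600 kJ/mol.
Excess pairs vs high-spin: 1 − 0 = 1; pairing cost = +264 kJ/mol.
Net CFSE = -600 + 264 = -336 kJ/mol.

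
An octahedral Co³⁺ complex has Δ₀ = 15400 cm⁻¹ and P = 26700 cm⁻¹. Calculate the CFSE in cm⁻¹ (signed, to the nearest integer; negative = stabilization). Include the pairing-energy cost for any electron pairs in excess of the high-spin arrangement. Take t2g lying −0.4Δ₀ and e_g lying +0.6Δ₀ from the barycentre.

-6160

Group 9 minus oxidation state +3 gives a d⁶ configuration for Co³⁺.
Δ₀ < P, so pairing is avoided: the ground state is high-spin.
Filling d⁶ accordingly: t2g^4 e_g^2.
Orbital CFSE = -0.4Δ₀ = -0.4 × 15400 = -6160 cm⁻¹.
High-spin has no excess pairs, so no pairing correction applies.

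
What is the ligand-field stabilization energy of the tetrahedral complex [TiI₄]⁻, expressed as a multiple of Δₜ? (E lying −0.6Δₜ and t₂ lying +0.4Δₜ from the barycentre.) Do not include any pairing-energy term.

-0.6 Δₜ

Each I⁻ contributes -1; 4 × (-1) = -4. With overall charge -1, Ti is in the +3 oxidation state.
Group 4 minus oxidation state +3 gives a d¹ configuration for Ti³⁺.
Tetrahedral splitting is small, so the complex is high-spin.
Configuration: e¹ t₂⁰.
CFSE = 1(-0.6Δₜ) + 0(0.4Δₜ) = -0.6Δₜ + 0.0Δₜ = -0.6Δₜ.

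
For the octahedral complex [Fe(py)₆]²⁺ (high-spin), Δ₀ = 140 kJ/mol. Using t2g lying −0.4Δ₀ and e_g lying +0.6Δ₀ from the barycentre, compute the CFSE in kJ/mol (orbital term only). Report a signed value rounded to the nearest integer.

-56

py is neutral, so the +2 overall charge sits on Fe: oxidation state +2.
Fe is in group 8, so Fe²⁺ is d⁶ (8 − 2 = 6).
The d⁶ electrons fill as t2g^4 e_g^2.
CFSE(orbital) = 4×(-0.4Δ₀) + 2×(0.6Δ₀) = -0.4Δ₀; with Δ₀ = 140 kJ/mol that is -56 kJ/mol.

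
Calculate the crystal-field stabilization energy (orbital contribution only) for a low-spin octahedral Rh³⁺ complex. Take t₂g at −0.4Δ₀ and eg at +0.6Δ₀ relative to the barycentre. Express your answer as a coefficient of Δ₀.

-2.4 Δ₀

Group 9 minus oxidation state +3 gives a d⁶ configuration for Rh³⁺.
Configuration: t₂g⁶ eg⁰.
CFSE = 6(-0.4Δ₀) + 0(0.6Δ₀) = -2.4Δ₀ + 0.0Δ₀ = -2.4Δ₀.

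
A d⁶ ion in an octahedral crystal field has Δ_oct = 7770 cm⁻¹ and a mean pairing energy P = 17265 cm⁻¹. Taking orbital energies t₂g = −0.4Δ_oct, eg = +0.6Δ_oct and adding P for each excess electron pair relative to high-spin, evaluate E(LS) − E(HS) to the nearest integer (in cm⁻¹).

In the high-spin limit (t₂g⁴ eg²) the orbital term is -0.4Δ_oct = -3108 cm⁻¹, with no excess pairing.
For low-spin the configuration is t₂g⁶ eg⁰: orbital energy -2.4 × 7770 = -18648 cm⁻¹, and 2 additional pairs relative to high-spin add 34530 cm⁻¹, giving 15882 cm⁻¹.
E(LS) − E(HS) = 15882 − (-3108) = 18990 cm⁻¹.

18990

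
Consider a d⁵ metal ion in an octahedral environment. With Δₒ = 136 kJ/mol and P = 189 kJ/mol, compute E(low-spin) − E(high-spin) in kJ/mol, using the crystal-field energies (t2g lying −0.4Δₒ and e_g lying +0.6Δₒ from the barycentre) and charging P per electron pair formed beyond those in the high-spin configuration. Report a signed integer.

106

In the high-spin limit (t2g^3 e_g^2) the orbital term is 0.0Δₒ = 0 kJ/mol, with no excess pairing.
Low-spin: t2g^5 e_g^0, orbital CFSE = -2.0Δₒ = -272 kJ/mol; plus 2 excess pairs × P = +378 kJ/mol; total 106 kJ/mol.
Thus E(LS) − E(HS) = 106 kJ/mol.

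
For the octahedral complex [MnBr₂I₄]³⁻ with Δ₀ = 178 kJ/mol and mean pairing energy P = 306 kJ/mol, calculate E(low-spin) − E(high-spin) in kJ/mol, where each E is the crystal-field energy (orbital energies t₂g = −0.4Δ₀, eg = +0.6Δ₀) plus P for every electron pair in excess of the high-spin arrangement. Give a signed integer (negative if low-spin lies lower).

Ligand charges: 2×(-1) from Br⁻ and 4×(-1) from I⁻ sum to -6; with overall charge -3, Mn is +3.
Mn³⁺: group 7, so d-count = 7 − 3 = 4.
High-spin: t₂g³ eg¹, CFSE = -0.6Δ₀ = -107 kJ/mol.
Low-spin t₂g⁴ eg⁰ gives -1.6Δ₀ = -285 kJ/mol, but forming 1 extra pair costs 1P = 306 kJ/mol, so E(LS) = -285 + 306 = 21 kJ/mol.
The difference is 21 − (-107) = 128 kJ/mol, so high-spin lies lower.

128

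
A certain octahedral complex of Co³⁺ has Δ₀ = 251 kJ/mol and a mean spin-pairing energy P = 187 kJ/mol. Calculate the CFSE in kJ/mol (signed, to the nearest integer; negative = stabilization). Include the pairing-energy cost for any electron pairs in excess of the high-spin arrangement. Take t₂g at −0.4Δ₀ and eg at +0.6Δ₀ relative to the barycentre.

-228

Co³⁺: group 9, so d-count = 9 − 3 = 6.
Here Δ₀ > P (251 > 187), so the low-spin state is favoured.
Filling d⁶ accordingly: t₂g⁶ eg⁰.
Orbital CFSE = -2.4Δ₀ = -2.4 × 251 = -602 kJ/mol.
Excess pairs vs high-spin: 3 − 1 = 2; pairing cost = +374 kJ/mol.
Net CFSE = -602 + 374 = -228 kJ/mol.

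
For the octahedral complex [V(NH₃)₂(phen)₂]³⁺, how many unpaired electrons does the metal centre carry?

2

Ligand charges: 2×(+0) from NH₃ and 2×(+0) from phen sum to +0; with overall charge +3, V is +3.
V sits in group 5; removing 3 electrons leaves V³⁺ with 5 − 3 = 2 d electrons.
Configuration: t2g^2 e_g^0, giving 2 unpaired electrons.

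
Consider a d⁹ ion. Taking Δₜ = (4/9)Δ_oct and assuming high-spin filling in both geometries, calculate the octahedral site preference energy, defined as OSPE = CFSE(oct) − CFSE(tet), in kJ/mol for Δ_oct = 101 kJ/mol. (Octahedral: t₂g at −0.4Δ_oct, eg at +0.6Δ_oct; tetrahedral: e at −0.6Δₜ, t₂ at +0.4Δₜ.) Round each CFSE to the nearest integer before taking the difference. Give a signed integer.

-43

In an octahedral site d⁹ (HS) is t2g^6 e_g^3, giving CFSE(oct) = -0.6Δ_oct = -61 kJ/mol.
Tetrahedral e^4 t2^5 gives -0.4Δₜ = -0.4 × (4/9) × 101 = -18 kJ/mol.
OSPE = -61 − (-18) = -43 kJ/mol.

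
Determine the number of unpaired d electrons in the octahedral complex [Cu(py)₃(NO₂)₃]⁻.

1

Ligand charges: 3×(+0) from py and 3×(-1) from NO₂⁻ sum to -3; with overall charge -1, Cu is +2.
Group 11 minus oxidation state +2 gives a d⁹ configuration for Cu²⁺.
Configuration: t2g^6 e_g^3, giving 1 unpaired electron.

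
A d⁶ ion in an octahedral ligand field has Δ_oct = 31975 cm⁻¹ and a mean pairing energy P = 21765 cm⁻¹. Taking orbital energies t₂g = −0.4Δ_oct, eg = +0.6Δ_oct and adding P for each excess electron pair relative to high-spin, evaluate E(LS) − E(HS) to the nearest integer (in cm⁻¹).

-20420

High-spin d⁶ fills as t₂g⁴ eg² with CFSE 4(−0.4) + 2(+0.6) = -0.4Δ_oct = -12790 cm⁻¹.
Low-spin t₂g⁶ eg⁰ gives -2.4Δ_oct = -76740 cm⁻¹, but forming 2 extra pairs costs 2P = 43530 cm⁻¹, so E(LS) = -76740 + 43530 = -33210 cm⁻¹.
Thus E(LS) − E(HS) = -20420 cm⁻¹.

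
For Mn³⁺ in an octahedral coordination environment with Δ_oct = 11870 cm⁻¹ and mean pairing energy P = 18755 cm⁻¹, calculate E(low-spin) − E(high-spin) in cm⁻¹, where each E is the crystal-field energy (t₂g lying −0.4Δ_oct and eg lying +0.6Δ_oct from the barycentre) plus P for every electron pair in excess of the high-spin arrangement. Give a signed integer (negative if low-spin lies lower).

6885

Mn sits in group 7; removing 3 electrons leaves Mn³⁺ with 7 − 3 = 4 d electrons.
High-spin d⁴ fills as t₂g³ eg¹ with CFSE 3(−0.4) + 1(+0.6) = -0.6Δ_oct = -7122 cm⁻¹.
Low-spin t₂g⁴ eg⁰ gives -1.6Δ_oct = -18992 cm⁻¹, but forming 1 extra pair costs 1P = 18755 cm⁻¹, so E(LS) = -18992 + 18755 = -237 cm⁻¹.
Thus E(LS) − E(HS) = 6885 cm⁻¹.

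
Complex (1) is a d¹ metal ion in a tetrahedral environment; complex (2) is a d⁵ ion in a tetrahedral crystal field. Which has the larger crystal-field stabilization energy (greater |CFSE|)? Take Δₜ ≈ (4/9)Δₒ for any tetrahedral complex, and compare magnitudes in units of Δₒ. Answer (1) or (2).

(1)

(1): With tetrahedral geometry the complex is necessarily high-spin; e¹ t₂⁰, CFSE = -0.6Δₜ ≈ -0.27Δₒ.
(2): Tetrahedral fields are weak (Δₜ ≈ 4/9 Δₒ), so electrons fill high-spin; e^2 t2^3, CFSE = 0.0Δₜ ≈ 0.00Δₒ.
So (1) has the larger |CFSE|.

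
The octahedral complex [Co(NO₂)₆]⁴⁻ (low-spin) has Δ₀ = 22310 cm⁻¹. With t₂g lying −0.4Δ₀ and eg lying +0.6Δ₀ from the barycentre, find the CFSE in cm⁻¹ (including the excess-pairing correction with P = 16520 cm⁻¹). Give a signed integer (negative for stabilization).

-23638

Each NO₂⁻ contributes -1; 6 × (-1) = -6. With overall charge -4, Co is in the +2 oxidation state.
Group 9 minus oxidation state +2 gives a d⁷ configuration for Co²⁺.
The d⁷ electrons fill as t₂g⁶ eg¹.
Orbital CFSE = 6(-0.4) + 1(0.6) = -1.8Δ₀ = -1.8 × 22310 = -40158 cm⁻¹.
Relative to high-spin t₂g⁵ eg² (2 paired), the low-spin configuration has 1 additional pair, contributing +1 × 16520 = +16520 cm⁻¹.
Combining: -40158 + 16520 = -23638 cm⁻¹.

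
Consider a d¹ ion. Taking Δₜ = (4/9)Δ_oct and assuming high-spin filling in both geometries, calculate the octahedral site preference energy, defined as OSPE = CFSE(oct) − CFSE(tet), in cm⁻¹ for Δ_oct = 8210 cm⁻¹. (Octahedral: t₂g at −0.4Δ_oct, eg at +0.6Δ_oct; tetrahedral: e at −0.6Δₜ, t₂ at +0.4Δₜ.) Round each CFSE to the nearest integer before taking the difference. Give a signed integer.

Octahedral (high-spin): t₂g¹ eg⁰, CFSE = 1(−0.4) + 0(+0.6) = -0.4Δ_oct = -0.4 × 8210 = -3284 cm⁻¹.
Tetrahedral e¹ t₂⁰ gives -0.6Δₜ = -0.6 × (4/9) × 8210 = -2189 cm⁻¹.
Subtracting, OSPE = -3284 − (-2189) = -1095 cm⁻¹.

-1095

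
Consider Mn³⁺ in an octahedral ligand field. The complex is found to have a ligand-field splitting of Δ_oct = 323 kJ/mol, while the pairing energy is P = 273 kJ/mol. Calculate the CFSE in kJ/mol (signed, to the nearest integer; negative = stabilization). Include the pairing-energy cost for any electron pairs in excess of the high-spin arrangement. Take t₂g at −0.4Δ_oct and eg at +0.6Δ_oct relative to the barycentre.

-244

Mn is in group 7, so Mn³⁺ is d⁴ (7 − 3 = 4).
Here Δ_oct > P (323 > 273), so the low-spin state is favoured.
Filling d⁴ accordingly: t₂g⁴ eg⁰.
Orbital CFSE = -1.6Δ_oct = -1.6 × 323 = -517 kJ/mol.
Excess pairs vs high-spin: 1 − 0 = 1; pairing cost = +273 kJ/mol.
Net CFSE = -517 + 273 = -244 kJ/mol.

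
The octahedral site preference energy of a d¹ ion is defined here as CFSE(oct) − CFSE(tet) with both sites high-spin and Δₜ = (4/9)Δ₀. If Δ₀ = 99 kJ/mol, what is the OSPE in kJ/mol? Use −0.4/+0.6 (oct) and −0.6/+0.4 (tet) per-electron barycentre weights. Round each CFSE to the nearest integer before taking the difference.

In an octahedral site d¹ (HS) is t₂g¹ eg⁰, giving CFSE(oct) = -0.4Δ₀ = -40 kJ/mol.
Tetrahedral: e¹ t₂⁰, CFSE = 1(−0.6) + 0(+0.4) = -0.6Δₜ = -0.6 × (4/9) × 99 = -26 kJ/mol.
OSPE = CFSE(oct) − CFSE(tet) = -40 − (-26) = -14 kJ/mol.

-14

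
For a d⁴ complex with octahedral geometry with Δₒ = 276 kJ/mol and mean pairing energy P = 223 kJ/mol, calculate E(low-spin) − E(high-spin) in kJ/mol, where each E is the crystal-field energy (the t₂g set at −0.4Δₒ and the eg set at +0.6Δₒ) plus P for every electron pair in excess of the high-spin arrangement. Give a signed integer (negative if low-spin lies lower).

High-spin d⁴ fills as t₂g³ eg¹ with CFSE 3(−0.4) + 1(+0.6) = -0.6Δₒ = -166 kJ/mol.
Low-spin t₂g⁴ eg⁰ gives -1.6Δₒ = -442 kJ/mol, but forming 1 extra pair costs 1P = 223 kJ/mol, so E(LS) = -442 + 223 = -219 kJ/mol.
Thus E(LS) − E(HS) = -53 kJ/mol.

-53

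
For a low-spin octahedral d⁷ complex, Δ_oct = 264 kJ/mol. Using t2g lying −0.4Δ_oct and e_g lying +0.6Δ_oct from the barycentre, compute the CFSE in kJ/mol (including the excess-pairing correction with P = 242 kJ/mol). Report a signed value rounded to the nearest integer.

Configuration: t2g^6 e_g^1.
The orbital stabilization is -1.8Δ_oct = -1.8 × 264 = -475 kJ/mol.
Pairing penalty: 3 pairs vs 2 in the high-spin reference → 1 extra × P = 242 kJ/mol.
Overall CFSE = -475 + 242 = -233 kJ/mol.

-233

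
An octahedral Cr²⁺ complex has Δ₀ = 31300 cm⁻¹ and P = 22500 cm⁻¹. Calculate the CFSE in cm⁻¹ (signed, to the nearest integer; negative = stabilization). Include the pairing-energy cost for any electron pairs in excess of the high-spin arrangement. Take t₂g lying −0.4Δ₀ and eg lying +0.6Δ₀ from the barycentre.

-27580

Cr is in group 6, so Cr²⁺ is d⁴ (6 − 2 = 4).
Since Δ₀ = 31300 cm⁻¹ > P = 22500 cm⁻¹, the complex adopts the low-spin configuration.
That gives t₂g⁴ eg⁰.
Orbital CFSE = -1.6Δ₀ = -1.6 × 31300 = -50080 cm⁻¹.
Excess pairs vs high-spin: 1 − 0 = 1; pairing cost = +22500 cm⁻¹.
Net CFSE = -50080 + 22500 = -27580 cm⁻¹.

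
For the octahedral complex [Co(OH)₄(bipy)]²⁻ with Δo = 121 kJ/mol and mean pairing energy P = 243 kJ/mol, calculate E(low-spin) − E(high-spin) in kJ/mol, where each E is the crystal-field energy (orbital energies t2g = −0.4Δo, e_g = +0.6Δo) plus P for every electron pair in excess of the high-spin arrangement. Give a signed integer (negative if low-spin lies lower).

Ligand charges: 4×(-1) from OH⁻ and 1×(+0) from bipy sum to -4; with overall charge -2, Co is +2.
Group 9 minus oxidation state +2 gives a d⁷ configuration for Co²⁺.
High-spin d⁷ fills as t2g^5 e_g^2 with CFSE 5(−0.4) + 2(+0.6) = -0.8Δo = -97 kJ/mol.
Low-spin t2g^6 e_g^1 gives -1.8Δo = -218 kJ/mol, but forming 1 extra pair costs 1P = 243 kJ/mol, so E(LS) = -218 + 243 = 25 kJ/mol.
The difference is 25 − (-97) = 122 kJ/mol, so high-spin lies lower.

122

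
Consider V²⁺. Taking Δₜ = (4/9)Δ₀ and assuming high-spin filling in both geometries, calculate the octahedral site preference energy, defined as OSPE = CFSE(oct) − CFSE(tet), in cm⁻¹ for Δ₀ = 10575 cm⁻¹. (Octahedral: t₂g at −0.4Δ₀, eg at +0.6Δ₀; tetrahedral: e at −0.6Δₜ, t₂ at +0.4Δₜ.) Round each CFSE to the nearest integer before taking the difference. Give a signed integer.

-8930

V²⁺: group 5, so d-count = 5 − 2 = 3.
Octahedral (high-spin): t₂g³ eg⁰, CFSE = 3(−0.4) + 0(+0.6) = -1.2Δ₀ = -1.2 × 10575 = -12690 cm⁻¹.
Tetrahedral e² t₂¹ gives -0.8Δₜ = -0.8 × (4/9) × 10575 = -3760 cm⁻¹.
Subtracting, OSPE = -12690 − (-3760) = -8930 cm⁻¹.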